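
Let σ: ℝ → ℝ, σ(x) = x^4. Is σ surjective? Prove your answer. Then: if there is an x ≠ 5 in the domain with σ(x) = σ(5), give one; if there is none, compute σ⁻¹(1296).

Since 4 is even, x^4 ≥ 0 for all x ∈ ℝ, so −1 ∈ ℝ has no preimage. So σ is not surjective.
For the follow-up, such an x exists: taking x = −5 ∈ ℝ gives σ(−5) = 625 = σ(5) with −5 ≠ 5.

-5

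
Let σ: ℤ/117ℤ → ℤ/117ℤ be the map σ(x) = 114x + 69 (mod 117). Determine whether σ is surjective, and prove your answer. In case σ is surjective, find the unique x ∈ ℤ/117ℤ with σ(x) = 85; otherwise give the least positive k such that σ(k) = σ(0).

39

Since gcd(114, 117) = 3, we have 114x ≡ 0 (mod 3) for all x, so σ(x) ≡ 0 (mod 3).
But 1 ≢ 0 (mod 3), so 1 ∈ ℤ/117ℤ has no preimage. So σ is not surjective.
Since σ is not surjective, we find the least positive k with σ(k) = σ(0): this means 114k ≡ 0 (mod 117), i.e. 117 ∣ 114k. Since gcd(114, 117) = 3, dividing through by 3 this holds exactly when 39 ∣ 38k, and as gcd(38, 39) = 1, exactly when 39 ∣ k.
The smallest positive such k is 39.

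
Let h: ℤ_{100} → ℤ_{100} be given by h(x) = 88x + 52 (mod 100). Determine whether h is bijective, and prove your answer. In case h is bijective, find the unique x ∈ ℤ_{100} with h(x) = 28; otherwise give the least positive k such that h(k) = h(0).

25

We have gcd(88, 100) = 4 > 1. Taking s = 0 and t = 25: h(0) = 52 and h(25) = 88·25 + 52 = 2252 ≡ 52 (mod 100).
So h(0) = h(25) while 0 ≠ 25, therefore h is not injective, hence not bijective.
Since h is not bijective, we find the least positive k with h(k) = h(0): this means 88k ≡ 0 (mod 100), i.e. 100 ∣ 88k. Since gcd(88, 100) = 4, dividing through by 4 this holds exactly when 25 ∣ 22k, and as gcd(22, 25) = 1, exactly when 25 ∣ k.
The smallest positive such k is 25.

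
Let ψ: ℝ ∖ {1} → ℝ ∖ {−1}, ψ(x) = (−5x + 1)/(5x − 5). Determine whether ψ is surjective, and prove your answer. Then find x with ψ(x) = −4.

19/15

For any y ≠ −1, solving y(5x − 5) = −5x + 1 for x gives a well-defined x ≠ 1. So ψ is surjective.
Solving ψ(x) = −4: cross-multiplying gives −5x + 1 = −4(5x − 5), which rearranges to 15x = 19, so x = 19/15.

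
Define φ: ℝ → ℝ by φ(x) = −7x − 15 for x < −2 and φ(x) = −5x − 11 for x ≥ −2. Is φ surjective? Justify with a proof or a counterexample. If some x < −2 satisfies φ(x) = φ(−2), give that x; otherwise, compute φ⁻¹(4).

Both pieces are strictly decreasing (slopes −7 and −5), so each is injective on its own interval.
The left piece maps (−∞, −2) onto (−1, ∞); the right piece maps [−2, ∞) onto (−∞, −1].
These images together cover ℝ, so φ is surjective.
Because the two images are disjoint, no x < −2 has φ(x) = φ(−2), so we compute φ⁻¹(4): 4 lies in (−1, ∞), so solve −7x − 15 = 4: x = (4 + 15)/(−7) = −19/7.

-19/7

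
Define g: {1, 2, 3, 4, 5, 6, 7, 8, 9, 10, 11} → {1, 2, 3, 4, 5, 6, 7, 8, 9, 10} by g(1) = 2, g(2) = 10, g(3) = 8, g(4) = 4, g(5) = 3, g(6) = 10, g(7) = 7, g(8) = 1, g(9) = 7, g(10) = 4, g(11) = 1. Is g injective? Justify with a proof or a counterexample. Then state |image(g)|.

g(2) = 10 = g(6) with 2 ≠ 6, so g is not injective.
The image of g is {1, 2, 3, 4, 7, 8, 10}, which has 7 elements.

7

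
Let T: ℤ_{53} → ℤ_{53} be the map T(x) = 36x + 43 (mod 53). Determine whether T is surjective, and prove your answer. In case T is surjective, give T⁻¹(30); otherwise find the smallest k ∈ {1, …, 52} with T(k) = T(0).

Since gcd(36, 53) = 1, 36 is invertible modulo 53. Euclid's algorithm: 53 = 1·36 + 17, 36 = 2·17 + 2, 17 = 8·2 + 1; back-substituting gives 1 = 28·36 − 19·53, so 36⁻¹ ≡ 28 (mod 53).
For any y ∈ ℤ_{53}, x = 28(y − 43) mod 53 satisfies T(x) = 36·28(y − 43) + 43 ≡ y (since 36·28 ≡ 1 mod 53). So every y has a preimage.
Thus T is surjective.
Since T is surjective, we find T⁻¹(30): we need 36x ≡ 30 − 43 ≡ 40 (mod 53). Using 36⁻¹ = 28: x ≡ 28·40 = 1120 = 21·53 + 7, so x = 7.
Check: T(7) = 36·7 + 43 = 295 = 5·53 + 30 ≡ 30 (mod 53).

7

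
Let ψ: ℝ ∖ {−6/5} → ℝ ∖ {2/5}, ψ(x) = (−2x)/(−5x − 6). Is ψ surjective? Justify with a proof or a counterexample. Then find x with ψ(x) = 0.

For any y ≠ 2/5, solving y(−5x − 6) = −2x for x gives a well-defined x ≠ −6/5. So ψ is surjective.
Solving ψ(x) = 0: cross-multiplying gives −2x = 0(−5x − 6), which rearranges to −2x = 0, so x = 0.

0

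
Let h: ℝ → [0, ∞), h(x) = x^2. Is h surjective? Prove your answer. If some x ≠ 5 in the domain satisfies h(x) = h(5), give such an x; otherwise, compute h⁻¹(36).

-5

For any y ∈ [0, ∞), x = y^{1/2} ∈ ℝ satisfies x^2 = y, so h is surjective.
For the follow-up, such an x exists: taking x = −5 ∈ ℝ gives h(−5) = 25 = h(5) with −5 ≠ 5.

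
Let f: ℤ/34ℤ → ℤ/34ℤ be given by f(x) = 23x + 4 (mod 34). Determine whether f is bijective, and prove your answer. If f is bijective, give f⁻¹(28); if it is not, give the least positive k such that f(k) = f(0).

4

By definition, f is injective when f(u) = f(v) forces u = v.
If f(u) = f(v), then 23u ≡ 23v (mod 34). Because gcd(23, 34) = 1, we may cancel 23 to get u ≡ v (mod 34).
We now compute 23⁻¹ mod 34 explicitly. Euclid's algorithm: 34 = 1·23 + 11, 23 = 2·11 + 1; back-substituting gives 1 = 3·23 − 2·34, so 23⁻¹ ≡ 3 (mod 34).
Then y ↦ 3(y − 4) is a two-sided inverse to f, so every y ∈ ℤ/34ℤ has a preimage.
Thus f is bijective.
Since f is bijective, we find f⁻¹(28): we need 23x ≡ 28 − 4 ≡ 24 (mod 34). Using 23⁻¹ = 3: x ≡ 3·24 = 72 = 2·34 + 4, so x = 4.
Check: f(4) = 23·4 + 4 = 96 = 2·34 + 28 ≡ 28 (mod 34).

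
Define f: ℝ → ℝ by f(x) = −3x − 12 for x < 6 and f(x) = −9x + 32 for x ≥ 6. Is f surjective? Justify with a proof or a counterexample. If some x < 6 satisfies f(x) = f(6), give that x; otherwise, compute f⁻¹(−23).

Both pieces are strictly decreasing (slopes −3 and −9), so each is injective on its own interval.
The left piece maps (−∞, 6) onto (−30, ∞); the right piece maps [6, ∞) onto (−∞, −22].
The union (−30, ∞) ∪ (−∞, −22] covers ℝ, so f is surjective.
For the follow-up: the images overlap, so an x < 6 with f(x) = f(6) exists. f(6) = −22; solving −3x − 12 = −22 for x < 6 gives x = (−22 + 12)/(−3) = 10/3.

10/3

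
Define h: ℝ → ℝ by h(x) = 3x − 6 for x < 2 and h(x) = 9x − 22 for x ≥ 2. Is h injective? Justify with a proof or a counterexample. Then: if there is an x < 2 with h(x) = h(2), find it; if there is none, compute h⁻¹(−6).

2/3

Both pieces are strictly increasing (slopes 3 and 9), so each is injective on its own interval.
The left piece maps (−∞, 2) onto (−∞, 0); the right piece maps [2, ∞) onto [−4, ∞).
These images overlap. In particular h(2) = −4 (right piece), and solving 3x − 6 = −4 on the left piece gives x = 2/3 < 2.
So h(2/3) = h(2) with 2/3 ≠ 2, and h is not injective. This x = 2/3 is the requested value below 2.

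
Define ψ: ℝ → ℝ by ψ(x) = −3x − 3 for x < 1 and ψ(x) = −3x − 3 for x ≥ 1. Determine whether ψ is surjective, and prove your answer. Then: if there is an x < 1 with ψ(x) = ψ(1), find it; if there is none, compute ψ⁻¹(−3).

Both pieces are strictly decreasing (slopes −3 and −3), so each is injective on its own interval.
The left piece maps (−∞, 1) onto (−6, ∞); the right piece maps [1, ∞) onto (−∞, −6].
These images together cover ℝ, so ψ is surjective.
Because the two images are disjoint, no x < 1 has ψ(x) = ψ(1), so we compute ψ⁻¹(−3): −3 lies in (−6, ∞), so solve −3x − 3 = −3: x = (−3 + 3)/(−3) = 0.

0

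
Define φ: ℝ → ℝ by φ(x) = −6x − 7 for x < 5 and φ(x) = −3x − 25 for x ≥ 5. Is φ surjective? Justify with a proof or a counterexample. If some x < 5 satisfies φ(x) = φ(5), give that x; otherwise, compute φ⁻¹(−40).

Both pieces are strictly decreasing (slopes −6 and −3), so each is injective on its own interval.
The left piece maps (−∞, 5) onto (−37, ∞); the right piece maps [5, ∞) onto (−∞, −40].
The union (−37, ∞) ∪ (−∞, −40] omits the interval between −37 and −40; in particular −37 has no preimage. So φ is not surjective.
Because the two images are disjoint, no x < 5 has φ(x) = φ(5), so we compute φ⁻¹(−40): −40 lies in (−∞, −40], so solve −3x − 25 = −40: x = (−40 + 25)/(−3) = 5.

5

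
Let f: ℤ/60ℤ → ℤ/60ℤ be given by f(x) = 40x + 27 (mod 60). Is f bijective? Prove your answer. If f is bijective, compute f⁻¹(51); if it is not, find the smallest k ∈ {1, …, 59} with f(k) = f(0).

We have gcd(40, 60) = 20 > 1. Taking a = 0 and b = 3: f(0) = 27 and f(3) = 40·3 + 27 = 147 ≡ 27 (mod 60).
So f(0) = f(3) while 0 ≠ 3, hence f is not injective, hence not bijective.
Since f is not bijective, we find the least positive k with f(k) = f(0): this means 40k ≡ 0 (mod 60), i.e. 60 ∣ 40k. Since gcd(40, 60) = 20, dividing through by 20 this holds exactly when 3 ∣ 2k, and as gcd(2, 3) = 1, exactly when 3 ∣ k.
The smallest positive such k is 3.

3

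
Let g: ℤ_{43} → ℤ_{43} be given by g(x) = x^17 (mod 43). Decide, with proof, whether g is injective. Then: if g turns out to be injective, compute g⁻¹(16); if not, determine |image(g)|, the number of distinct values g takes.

Since 43 is prime, the nonzero elements of ℤ_{43} form a cyclic group of order 42.
As gcd(17, 42) = 1, raising to the 17th power is a bijection on this group: if x_1^17 ≡ x_2^17 then (x_1x_2^{−1})^17 = 1, and the only element of order dividing gcd(17, 42) = 1 is 1, so x_1 = x_2.
With g(0) = 0 this makes g injective on all of ℤ_{43}, hence bijective (finite equal-size domain and codomain). In particular g is injective.
Since g is injective, we find the preimage of 16. The inverse of x ↦ x^17 on (ℤ_{43})^× is x ↦ x^5, because 17·5 = 85 = 2·42 + 1 ≡ 1 (mod 42) and x^{42} = 1 for x ≠ 0 (Fermat). So g⁻¹(16) = 16^5 mod 43.
Repeated squaring mod 43: 16^1 ≡ 16, 16^2 ≡ 16² = 256 ≡ 41, 16^4 ≡ 41² = 1681 ≡ 4. Since 5 = 4 + 1, 16^5 ≡ 4·16: 4·16 = 64 ≡ 21. So 16^5 ≡ 21 (mod 43).
Hence g⁻¹(16) = 21.

21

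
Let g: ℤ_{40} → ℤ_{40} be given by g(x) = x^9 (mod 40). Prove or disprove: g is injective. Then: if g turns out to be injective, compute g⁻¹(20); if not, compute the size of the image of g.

g(0) = 0^9 = 0.
g(10): Repeated squaring mod 40: 10^1 ≡ 10, 10^2 ≡ 10² = 100 ≡ 20, 10^4 ≡ 20² = 400 ≡ 0, 10^8 ≡ 0² = 0. Since 9 = 8 + 1, 10^9 ≡ 0·10: 0·10 = 0. So 10^9 ≡ 0 (mod 40).
So g(0) = g(10) = 0 while 0 ≠ 10, thus g is not injective.
Since g is not injective, we determine |image(g)|. Computing x^9 mod 40 for each x (by repeated squaring, reducing mod 40 at every step), the values g(0), g(1), …, g(39) are: 0, 1, 32, 3, 24, 5, 16, 7, 8, 9, 0, 11, 32, 13, 24, 15, 16, 17, 8, 19, 0, 21, 32, 23, 24, 25, 16, 27, 8, 29, 0, 31, 32, 33, 24, 35, 16, 37, 8, 39.
The distinct values are {0, 1, 3, 5, 7, 8, 9, 11, 13, 15, 16, 17, 19, 21, 23, 24, 25, 27, 29, 31, 32, 33, 35, 37, 39}; there are 25 of them.

25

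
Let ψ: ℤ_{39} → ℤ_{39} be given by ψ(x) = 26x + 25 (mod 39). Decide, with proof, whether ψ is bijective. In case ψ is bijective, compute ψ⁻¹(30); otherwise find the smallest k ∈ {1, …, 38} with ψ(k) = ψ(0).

3

We have gcd(26, 39) = 13 > 1. Taking s = 0 and t = 3: ψ(0) = 25 and ψ(3) = 26·3 + 25 = 103 ≡ 25 (mod 39).
So ψ(0) = ψ(3) while 0 ≠ 3, thus ψ is not injective, hence not bijective.
Since ψ is not bijective, we find the least positive k with ψ(k) = ψ(0): this means 26k ≡ 0 (mod 39), i.e. 39 ∣ 26k. Since gcd(26, 39) = 13, dividing through by 13 this holds exactly when 3 ∣ 2k, and as gcd(2, 3) = 1, exactly when 3 ∣ k.
The smallest positive such k is 3.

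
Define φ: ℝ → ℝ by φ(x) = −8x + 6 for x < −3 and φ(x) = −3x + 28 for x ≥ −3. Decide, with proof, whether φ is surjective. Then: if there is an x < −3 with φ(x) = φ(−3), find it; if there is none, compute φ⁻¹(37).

Both pieces are strictly decreasing (slopes −8 and −3), so each is injective on its own interval.
The left piece maps (−∞, −3) onto (30, ∞); the right piece maps [−3, ∞) onto (−∞, 37].
The union (30, ∞) ∪ (−∞, 37] covers ℝ, so φ is surjective.
For the follow-up: the images overlap, so an x < −3 with φ(x) = φ(−3) exists. φ(−3) = 37; solving −8x + 6 = 37 for x < −3 gives x = (37 − 6)/(−8) = −31/8.

-31/8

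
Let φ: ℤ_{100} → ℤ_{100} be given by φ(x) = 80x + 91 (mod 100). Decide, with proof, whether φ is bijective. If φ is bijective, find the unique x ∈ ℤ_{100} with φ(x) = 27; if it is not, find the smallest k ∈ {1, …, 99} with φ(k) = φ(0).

We have gcd(80, 100) = 20 > 1. Taking a = 0 and b = 5: φ(0) = 91 and φ(5) = 80·5 + 91 = 491 ≡ 91 (mod 100).
So φ(0) = φ(5) while 0 ≠ 5, hence φ is not injective, hence not bijective.
Since φ is not bijective, we find the least positive k with φ(k) = φ(0): this means 80k ≡ 0 (mod 100), i.e. 100 ∣ 80k. Since gcd(80, 100) = 20, dividing through by 20 this holds exactly when 5 ∣ 4k, and as gcd(4, 5) = 1, exactly when 5 ∣ k.
The smallest positive such k is 5.

5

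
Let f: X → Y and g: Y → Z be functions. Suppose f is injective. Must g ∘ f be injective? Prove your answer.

No. Take X = Y = Z = {1, 2}, f = identity (injective), and g(x) = 1 for every x.
Then (g ∘ f)(1) = 1 = (g ∘ f)(2) with 1 ≠ 2, so g ∘ f is not injective.

not injective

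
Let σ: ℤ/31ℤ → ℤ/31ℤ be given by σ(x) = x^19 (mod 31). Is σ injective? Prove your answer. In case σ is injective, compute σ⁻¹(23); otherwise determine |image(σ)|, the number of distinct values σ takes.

Since 31 is prime, the nonzero elements of ℤ/31ℤ form a cyclic group of order 30.
As gcd(19, 30) = 1, raising to the 19th power is a bijection on this group: if u^19 ≡ v^19 then (uv^{−1})^19 = 1, and the only element of order dividing gcd(19, 30) = 1 is 1, so u = v.
With σ(0) = 0 this makes σ injective on all of ℤ/31ℤ, hence bijective (finite equal-size domain and codomain). In particular σ is injective.
Since σ is injective, we find the preimage of 23. The inverse of x ↦ x^19 on (ℤ/31ℤ)^× is x ↦ x^19, because 19·19 = 361 = 12·30 + 1 ≡ 1 (mod 30) and x^{30} = 1 for x ≠ 0 (Fermat). So σ⁻¹(23) = 23^19 mod 31.
Repeated squaring mod 31: 23^1 ≡ 23, 23^2 ≡ 23² = 529 ≡ 2, 23^4 ≡ 2² = 4, 23^8 ≡ 4² = 16, 23^16 ≡ 16² = 256 ≡ 8. Since 19 = 16 + 2 + 1, 23^19 ≡ 8·2·23: 8·2 = 16, then 16·23 = 368 ≡ 27. So 23^19 ≡ 27 (mod 31).
Hence σ⁻¹(23) = 27.

27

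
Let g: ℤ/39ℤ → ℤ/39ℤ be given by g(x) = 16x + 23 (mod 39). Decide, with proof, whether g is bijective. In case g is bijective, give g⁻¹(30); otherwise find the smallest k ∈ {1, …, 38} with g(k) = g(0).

Recall that g is injective when g(a) = g(b) forces a = b.
If g(a) = g(b), then 16a ≡ 16b (mod 39). Because gcd(16, 39) = 1, we may cancel 16 to get a ≡ b (mod 39).
We now compute 16⁻¹ mod 39 explicitly. Euclid's algorithm: 39 = 2·16 + 7, 16 = 2·7 + 2, 7 = 3·2 + 1; back-substituting gives 1 = 22·16 − 9·39, so 16⁻¹ ≡ 22 (mod 39).
Then y ↦ 22(y − 23) is a two-sided inverse to g, so every y ∈ ℤ/39ℤ has a preimage.
Hence g is bijective.
Since g is bijective, we compute g⁻¹(30): solve 16x + 23 ≡ 30 (mod 39), i.e. 16x ≡ 7 (mod 39).
Multiplying by 16⁻¹ = 22 gives x ≡ 22·7 = 154 = 3·39 + 37 ≡ 37 (mod 39).
Check: g(37) = 16·37 + 23 = 615 = 15·39 + 30 ≡ 30 (mod 39).

37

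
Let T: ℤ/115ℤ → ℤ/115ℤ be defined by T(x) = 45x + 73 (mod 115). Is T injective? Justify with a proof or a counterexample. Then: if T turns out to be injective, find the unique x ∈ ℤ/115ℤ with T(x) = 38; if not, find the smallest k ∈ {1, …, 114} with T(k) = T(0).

We have gcd(45, 115) = 5 > 1. Taking u = 0 and v = 23: T(0) = 73 and T(23) = 45·23 + 73 = 1108 ≡ 73 (mod 115).
So T(0) = T(23) while 0 ≠ 23, so T is not injective.
Since T is not injective, we find the least positive k with T(k) = T(0): this means 45k ≡ 0 (mod 115), i.e. 115 ∣ 45k. Since gcd(45, 115) = 5, dividing through by 5 this holds exactly when 23 ∣ 9k, and as gcd(9, 23) = 1, exactly when 23 ∣ k.
The smallest positive such k is 23.

23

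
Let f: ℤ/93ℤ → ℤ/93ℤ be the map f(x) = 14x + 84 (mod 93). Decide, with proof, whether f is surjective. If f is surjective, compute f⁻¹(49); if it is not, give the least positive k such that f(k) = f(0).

44

Since gcd(14, 93) = 1, 14 is invertible modulo 93. Euclid's algorithm: 93 = 6·14 + 9, 14 = 1·9 + 5, 9 = 1·5 + 4, 5 = 1·4 + 1; back-substituting gives 1 = 20·14 − 3·93, so 14⁻¹ ≡ 20 (mod 93).
Then y ↦ 20(y − 84) is a two-sided inverse to f, so every y ∈ ℤ/93ℤ has a preimage.
Thus f is surjective.
Since f is surjective, we find f⁻¹(49): we need 14x ≡ 49 − 84 ≡ 58 (mod 93). Using 14⁻¹ = 20: x ≡ 20·58 = 1160 = 12·93 + 44, so x = 44.
Check: f(44) = 14·44 + 84 = 700 = 7·93 + 49 ≡ 49 (mod 93).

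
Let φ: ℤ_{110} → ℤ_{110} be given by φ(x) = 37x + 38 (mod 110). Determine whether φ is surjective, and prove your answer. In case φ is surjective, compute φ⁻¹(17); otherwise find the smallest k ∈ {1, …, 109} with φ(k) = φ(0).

Recall that φ is surjective if every y in the codomain equals φ(x) for some x in the domain.
Since gcd(37, 110) = 1, 37 is invertible modulo 110. Euclid's algorithm: 110 = 2·37 + 36, 37 = 1·36 + 1; back-substituting gives 1 = 3·37 − 1·110, so 37⁻¹ ≡ 3 (mod 110).
For any y ∈ ℤ_{110}, x = 3(y − 38) mod 110 satisfies φ(x) = 37·3(y − 38) + 38 ≡ y (since 37·3 ≡ 1 mod 110). So every y has a preimage.
Thus φ is surjective.
Since φ is surjective, we compute φ⁻¹(17): solve 37x + 38 ≡ 17 (mod 110), i.e. 37x ≡ 89 (mod 110).
Multiplying by 37⁻¹ = 3 gives x ≡ 3·89 = 267 = 2·110 + 47 ≡ 47 (mod 110).
Check: φ(47) = 37·47 + 38 = 1777 = 16·110 + 17 ≡ 17 (mod 110).

47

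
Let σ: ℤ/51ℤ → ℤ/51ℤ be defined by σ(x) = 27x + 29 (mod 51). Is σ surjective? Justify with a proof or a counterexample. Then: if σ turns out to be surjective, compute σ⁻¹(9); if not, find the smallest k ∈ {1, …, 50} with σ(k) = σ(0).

17

Since gcd(27, 51) = 3, we have 27x ≡ 0 (mod 3) for all x, so σ(x) ≡ 2 (mod 3).
But 0 ≢ 2 (mod 3), so 0 ∈ ℤ/51ℤ has no preimage. Thus σ is not surjective.
Since σ is not surjective, we find the least positive k with σ(k) = σ(0): this means 27k ≡ 0 (mod 51), i.e. 51 ∣ 27k. Since gcd(27, 51) = 3, dividing through by 3 this holds exactly when 17 ∣ 9k, and as gcd(9, 17) = 1, exactly when 17 ∣ k.
The smallest positive such k is 17.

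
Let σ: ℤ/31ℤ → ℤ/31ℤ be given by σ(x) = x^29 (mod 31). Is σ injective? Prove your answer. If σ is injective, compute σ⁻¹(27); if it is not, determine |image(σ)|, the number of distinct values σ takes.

Since 31 is prime, the nonzero elements of ℤ/31ℤ form a cyclic group of order 30.
As gcd(29, 30) = 1, raising to the 29th power is a bijection on this group: if s^29 ≡ t^29 then (st^{−1})^29 = 1, and the only element of order dividing gcd(29, 30) = 1 is 1, so s = t.
With σ(0) = 0 this makes σ injective on all of ℤ/31ℤ, hence bijective (finite equal-size domain and codomain). In particular σ is injective.
Since σ is injective, we find the preimage of 27. The inverse of x ↦ x^29 on (ℤ/31ℤ)^× is x ↦ x^29, because 29·29 = 841 = 28·30 + 1 ≡ 1 (mod 30) and x^{30} = 1 for x ≠ 0 (Fermat). So σ⁻¹(27) = 27^29 mod 31.
Repeated squaring mod 31: 27^1 ≡ 27, 27^2 ≡ 27² = 729 ≡ 16, 27^4 ≡ 16² = 256 ≡ 8, 27^8 ≡ 8² = 64 ≡ 2, 27^16 ≡ 2² = 4. Since 29 = 16 + 8 + 4 + 1, 27^29 ≡ 4·2·8·27: 4·2 = 8, then 8·8 = 64 ≡ 2, then 2·27 = 54 ≡ 23. So 27^29 ≡ 23 (mod 31).
Hence σ⁻¹(27) = 23.

23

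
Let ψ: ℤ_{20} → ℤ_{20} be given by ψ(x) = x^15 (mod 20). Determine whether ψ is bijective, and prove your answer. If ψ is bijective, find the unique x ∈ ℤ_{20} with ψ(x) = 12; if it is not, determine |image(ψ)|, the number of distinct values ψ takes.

ψ(0) = 0^15 = 0.
ψ(10): Repeated squaring mod 20: 10^1 ≡ 10, 10^2 ≡ 10² = 100 ≡ 0, 10^4 ≡ 0² = 0, 10^8 ≡ 0² = 0. Since 15 = 8 + 4 + 2 + 1, 10^15 ≡ 0·0·0·10: 0·0 = 0, then 0·0 = 0, then 0·10 = 0. So 10^15 ≡ 0 (mod 20).
So ψ(0) = ψ(10) = 0 while 0 ≠ 10, thus ψ is not injective, hence not bijective.
Since ψ is not bijective, we determine |image(ψ)|. Computing x^15 mod 20 for each x (by repeated squaring, reducing mod 20 at every step), the values ψ(0), ψ(1), …, ψ(19) are: 0, 1, 8, 7, 4, 5, 16, 3, 12, 9, 0, 11, 8, 17, 4, 15, 16, 13, 12, 19.
The distinct values are {0, 1, 3, 4, 5, 7, 8, 9, 11, 12, 13, 15, 16, 17, 19}; there are 15 of them.

15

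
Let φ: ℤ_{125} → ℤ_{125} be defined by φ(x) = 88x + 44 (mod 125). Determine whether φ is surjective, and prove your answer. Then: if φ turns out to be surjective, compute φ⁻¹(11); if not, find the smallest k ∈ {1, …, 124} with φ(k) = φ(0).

109

By definition, φ is surjective if every y in the codomain equals φ(x) for some x in the domain.
Since gcd(88, 125) = 1, 88 is invertible modulo 125. Euclid's algorithm: 125 = 1·88 + 37, 88 = 2·37 + 14, 37 = 2·14 + 9, 14 = 1·9 + 5, 9 = 1·5 + 4, 5 = 1·4 + 1; back-substituting gives 1 = 27·88 − 19·125, so 88⁻¹ ≡ 27 (mod 125).
For any y ∈ ℤ_{125}, x = 27(y − 44) mod 125 satisfies φ(x) = 88·27(y − 44) + 44 ≡ y (since 88·27 ≡ 1 mod 125). So every y has a preimage.
Hence φ is surjective.
Since φ is surjective, we compute φ⁻¹(11): solve 88x + 44 ≡ 11 (mod 125), i.e. 88x ≡ 92 (mod 125).
Multiplying by 88⁻¹ = 27 gives x ≡ 27·92 = 2484 = 19·125 + 109 ≡ 109 (mod 125).
Check: φ(109) = 88·109 + 44 = 9636 = 77·125 + 11 ≡ 11 (mod 125).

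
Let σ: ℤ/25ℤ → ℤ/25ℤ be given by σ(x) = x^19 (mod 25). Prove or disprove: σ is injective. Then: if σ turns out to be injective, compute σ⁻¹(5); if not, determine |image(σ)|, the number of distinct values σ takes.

σ(0) = 0^19 = 0.
σ(5): Repeated squaring mod 25: 5^1 ≡ 5, 5^2 ≡ 5² = 25 ≡ 0, 5^4 ≡ 0² = 0, 5^8 ≡ 0² = 0, 5^16 ≡ 0² = 0. Since 19 = 16 + 2 + 1, 5^19 ≡ 0·0·5: 0·0 = 0, then 0·5 = 0. So 5^19 ≡ 0 (mod 25).
So σ(0) = σ(5) = 0 while 0 ≠ 5, therefore σ is not injective.
Since σ is not injective, we determine |image(σ)|. Computing x^19 mod 25 for each x (by repeated squaring, reducing mod 25 at every step), the values σ(0), σ(1), …, σ(24) are: 0, 1, 13, 17, 19, 0, 21, 18, 22, 14, 0, 16, 23, 2, 9, 0, 11, 3, 7, 4, 0, 6, 8, 12, 24.
The distinct values are {0, 1, 2, 3, 4, 6, 7, 8, 9, 11, 12, 13, 14, 16, 17, 18, 19, 21, 22, 23, 24}; there are 21 of them.

21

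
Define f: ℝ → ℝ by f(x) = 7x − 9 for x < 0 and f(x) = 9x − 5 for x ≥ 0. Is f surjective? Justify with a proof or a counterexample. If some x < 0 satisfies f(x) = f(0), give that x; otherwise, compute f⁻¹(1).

2/3

Both pieces are strictly increasing (slopes 7 and 9), so each is injective on its own interval.
The left piece maps (−∞, 0) onto (−∞, −9); the right piece maps [0, ∞) onto [−5, ∞).
The union (−∞, −9) ∪ [−5, ∞) omits the interval between −9 and −5; in particular −9 has no preimage. So f is not surjective.
Because the two images are disjoint, no x < 0 has f(x) = f(0), so we compute f⁻¹(1): 1 lies in [−5, ∞), so solve 9x − 5 = 1: x = (1 + 5)/9 = 2/3.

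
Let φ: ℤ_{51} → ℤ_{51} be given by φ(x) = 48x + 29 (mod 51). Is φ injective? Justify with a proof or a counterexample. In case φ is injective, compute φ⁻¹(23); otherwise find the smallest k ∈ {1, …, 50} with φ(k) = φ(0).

17

We have gcd(48, 51) = 3 > 1. Taking u = 0 and v = 17: φ(0) = 29 and φ(17) = 48·17 + 29 = 845 ≡ 29 (mod 51).
So φ(0) = φ(17) while 0 ≠ 17, hence φ is not injective.
Since φ is not injective, we find the least positive k with φ(k) = φ(0): this means 48k ≡ 0 (mod 51), i.e. 51 ∣ 48k. Since gcd(48, 51) = 3, dividing through by 3 this holds exactly when 17 ∣ 16k, and as gcd(16, 17) = 1, exactly when 17 ∣ k.
The smallest positive such k is 17.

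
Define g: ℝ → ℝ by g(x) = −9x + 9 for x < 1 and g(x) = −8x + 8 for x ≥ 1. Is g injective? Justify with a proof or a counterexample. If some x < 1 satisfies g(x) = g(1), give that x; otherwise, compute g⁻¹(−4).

Both pieces are strictly decreasing (slopes −9 and −8), so each is injective on its own interval.
The left piece maps (−∞, 1) onto (0, ∞); the right piece maps [1, ∞) onto (−∞, 0].
These images are disjoint, so no value is attained by both pieces. So g is injective.
Because the two images are disjoint, no x < 1 has g(x) = g(1), so we compute g⁻¹(−4): −4 lies in (−∞, 0], so solve −8x + 8 = −4: x = (−4 − 8)/(−8) = 3/2.

3/2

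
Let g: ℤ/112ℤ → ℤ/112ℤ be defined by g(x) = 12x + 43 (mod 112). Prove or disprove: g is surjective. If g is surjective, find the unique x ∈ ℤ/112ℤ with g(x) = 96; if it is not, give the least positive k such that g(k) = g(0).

28

Recall that g is surjective if every y in the codomain equals g(x) for some x in the domain.
Since gcd(12, 112) = 4, we have 12x ≡ 0 (mod 4) for all x, so g(x) ≡ 3 (mod 4).
But 0 ≢ 3 (mod 4), so 0 ∈ ℤ/112ℤ has no preimage. So g is not surjective.
Since g is not surjective, we find the least positive k with g(k) = g(0): this means 12k ≡ 0 (mod 112), i.e. 112 ∣ 12k. Since gcd(12, 112) = 4, dividing through by 4 this holds exactly when 28 ∣ 3k, and as gcd(3, 28) = 1, exactly when 28 ∣ k.
The smallest positive such k is 28.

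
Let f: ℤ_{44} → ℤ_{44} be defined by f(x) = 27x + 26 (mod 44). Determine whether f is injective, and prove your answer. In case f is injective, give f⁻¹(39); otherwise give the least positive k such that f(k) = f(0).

7

Suppose f(s) = f(t) in ℤ_{44}. Then 27s + 26 ≡ 27t + 26 (mod 44), thus 27(s − t) ≡ 0 (mod 44).
Since gcd(27, 44) = 1, 27 is invertible modulo 44, therefore s − t ≡ 0 (mod 44), i.e. s = t.
Thus f is injective.
We now compute 27⁻¹ mod 44 explicitly. Euclid's algorithm: 44 = 1·27 + 17, 27 = 1·17 + 10, 17 = 1·10 + 7, 10 = 1·7 + 3, 7 = 2·3 + 1; back-substituting gives 1 = 31·27 − 19·44, so 27⁻¹ ≡ 31 (mod 44).
Since f is injective, we find f⁻¹(39): we need 27x ≡ 39 − 26 ≡ 13 (mod 44). Using 27⁻¹ = 31: x ≡ 31·13 = 403 = 9·44 + 7, so x = 7.
Check: f(7) = 27·7 + 26 = 215 = 4·44 + 39 ≡ 39 (mod 44).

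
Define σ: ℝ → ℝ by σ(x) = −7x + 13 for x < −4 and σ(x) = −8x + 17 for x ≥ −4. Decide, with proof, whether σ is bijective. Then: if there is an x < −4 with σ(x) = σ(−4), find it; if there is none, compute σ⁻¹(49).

-36/7

Both pieces are strictly decreasing (slopes −7 and −8), so each is injective on its own interval.
The left piece maps (−∞, −4) onto (41, ∞); the right piece maps [−4, ∞) onto (−∞, 49].
These images overlap. In particular σ(−4) = 49 (right piece), and solving −7x + 13 = 49 on the left piece gives x = −36/7 < −4.
So σ(−36/7) = σ(−4) with −36/7 ≠ −4, and σ is not injective, hence not bijective. This x = −36/7 is the requested value below −4.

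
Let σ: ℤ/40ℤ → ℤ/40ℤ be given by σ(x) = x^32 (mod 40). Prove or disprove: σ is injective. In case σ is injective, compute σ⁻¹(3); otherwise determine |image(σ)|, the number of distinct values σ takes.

σ(1) = 1^32 = 1.
σ(3): Repeated squaring mod 40: 3^1 ≡ 3, 3^2 ≡ 3² = 9, 3^4 ≡ 9² = 81 ≡ 1, 3^8 ≡ 1² = 1, 3^16 ≡ 1² = 1, 3^32 ≡ 1² = 1. So 3^32 ≡ 1 (mod 40).
So σ(1) = σ(3) = 1 while 1 ≠ 3, thus σ is not injective.
Since σ is not injective, we determine |image(σ)|. Computing x^32 mod 40 for each x (by repeated squaring, reducing mod 40 at every step), the values σ(0), σ(1), …, σ(39) are: 0, 1, 16, 1, 16, 25, 16, 1, 16, 1, 0, 1, 16, 1, 16, 25, 16, 1, 16, 1, 0, 1, 16, 1, 16, 25, 16, 1, 16, 1, 0, 1, 16, 1, 16, 25, 16, 1, 16, 1.
The distinct values are {0, 1, 16, 25}; there are 4 of them.

4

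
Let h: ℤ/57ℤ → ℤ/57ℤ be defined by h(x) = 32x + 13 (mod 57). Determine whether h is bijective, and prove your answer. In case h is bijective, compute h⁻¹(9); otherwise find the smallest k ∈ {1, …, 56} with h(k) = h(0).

7

If h(u) = h(v), then 32u ≡ 32v (mod 57). Because gcd(32, 57) = 1, we may cancel 32 to get u ≡ v (mod 57).
We now compute 32⁻¹ mod 57 explicitly. Euclid's algorithm: 57 = 1·32 + 25, 32 = 1·25 + 7, 25 = 3·7 + 4, 7 = 1·4 + 3, 4 = 1·3 + 1; back-substituting gives 1 = 41·32 − 23·57, so 32⁻¹ ≡ 41 (mod 57).
For any y ∈ ℤ/57ℤ, x = 41(y − 13) mod 57 satisfies h(x) = 32·41(y − 13) + 13 ≡ y (since 32·41 ≡ 1 mod 57). So every y has a preimage.
Therefore h is bijective.
Since h is bijective, we compute h⁻¹(9): solve 32x + 13 ≡ 9 (mod 57), i.e. 32x ≡ 53 (mod 57).
Multiplying by 32⁻¹ = 41 gives x ≡ 41·53 = 2173 = 38·57 + 7 ≡ 7 (mod 57).
Check: h(7) = 32·7 + 13 = 237 = 4·57 + 9 ≡ 9 (mod 57).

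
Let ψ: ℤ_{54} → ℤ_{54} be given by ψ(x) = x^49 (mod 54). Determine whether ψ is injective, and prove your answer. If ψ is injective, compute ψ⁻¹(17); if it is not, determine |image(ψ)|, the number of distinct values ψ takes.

ψ(0) = 0^49 = 0.
ψ(6): Repeated squaring mod 54: 6^1 ≡ 6, 6^2 ≡ 6² = 36, 6^4 ≡ 36² = 1296 ≡ 0, 6^8 ≡ 0² = 0, 6^16 ≡ 0² = 0, 6^32 ≡ 0² = 0. Since 49 = 32 + 16 + 1, 6^49 ≡ 0·0·6: 0·0 = 0, then 0·6 = 0. So 6^49 ≡ 0 (mod 54).
So ψ(0) = ψ(6) = 0 while 0 ≠ 6, thus ψ is not injective.
Since ψ is not injective, we determine |image(ψ)|. Computing x^49 mod 54 for each x (by repeated squaring, reducing mod 54 at every step), the values ψ(0), ψ(1), …, ψ(53) are: 0, 1, 38, 27, 40, 23, 0, 25, 8, 27, 10, 47, 0, 49, 32, 27, 34, 17, 0, 19, 2, 27, 4, 41, 0, 43, 26, 27, 28, 11, 0, 13, 50, 27, 52, 35, 0, 37, 20, 27, 22, 5, 0, 7, 44, 27, 46, 29, 0, 31, 14, 27, 16, 53.
The distinct values are {0, 1, 2, 4, 5, 7, 8, 10, 11, 13, 14, 16, 17, 19, 20, 22, 23, 25, 26, 27, 28, 29, 31, 32, 34, 35, 37, 38, 40, 41, 43, 44, 46, 47, 49, 50, 52, 53}; there are 38 of them.

38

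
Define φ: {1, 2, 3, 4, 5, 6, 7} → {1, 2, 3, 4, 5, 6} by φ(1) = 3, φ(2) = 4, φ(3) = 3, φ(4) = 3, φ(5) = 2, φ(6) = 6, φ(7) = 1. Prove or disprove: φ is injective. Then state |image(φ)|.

φ(1) = 3 = φ(3) with 1 ≠ 3, so φ is not injective.
The image of φ is {1, 2, 3, 4, 6}, which has 5 elements.

5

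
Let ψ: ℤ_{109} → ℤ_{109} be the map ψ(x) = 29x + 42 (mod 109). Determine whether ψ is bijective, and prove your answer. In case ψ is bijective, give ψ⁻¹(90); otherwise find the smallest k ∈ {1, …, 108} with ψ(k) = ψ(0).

43

If ψ(a) = ψ(b), then 29a ≡ 29b (mod 109). Because gcd(29, 109) = 1, we may cancel 29 to get a ≡ b (mod 109).
We now compute 29⁻¹ mod 109 explicitly. Euclid's algorithm: 109 = 3·29 + 22, 29 = 1·22 + 7, 22 = 3·7 + 1; back-substituting gives 1 = 94·29 − 25·109, so 29⁻¹ ≡ 94 (mod 109).
For any y ∈ ℤ_{109}, x = 94(y − 42) mod 109 satisfies ψ(x) = 29·94(y − 42) + 42 ≡ y (since 29·94 ≡ 1 mod 109). So every y has a preimage.
Hence ψ is bijective.
Since ψ is bijective, we find ψ⁻¹(90): we need 29x ≡ 90 − 42 ≡ 48 (mod 109). Using 29⁻¹ = 94: x ≡ 94·48 = 4512 = 41·109 + 43, so x = 43.
Check: ψ(43) = 29·43 + 42 = 1289 = 11·109 + 90 ≡ 90 (mod 109).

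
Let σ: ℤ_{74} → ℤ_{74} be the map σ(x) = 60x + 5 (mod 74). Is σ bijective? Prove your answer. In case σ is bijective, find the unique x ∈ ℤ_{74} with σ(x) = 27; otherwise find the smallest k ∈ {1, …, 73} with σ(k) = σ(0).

We have gcd(60, 74) = 2 > 1. Taking s = 0 and t = 37: σ(0) = 5 and σ(37) = 60·37 + 5 = 2225 ≡ 5 (mod 74).
So σ(0) = σ(37) while 0 ≠ 37, therefore σ is not injective, hence not bijective.
Since σ is not bijective, we find the least positive k with σ(k) = σ(0): this means 60k ≡ 0 (mod 74), i.e. 74 ∣ 60k. Since gcd(60, 74) = 2, dividing through by 2 this holds exactly when 37 ∣ 30k, and as gcd(30, 37) = 1, exactly when 37 ∣ k.
The smallest positive such k is 37.

37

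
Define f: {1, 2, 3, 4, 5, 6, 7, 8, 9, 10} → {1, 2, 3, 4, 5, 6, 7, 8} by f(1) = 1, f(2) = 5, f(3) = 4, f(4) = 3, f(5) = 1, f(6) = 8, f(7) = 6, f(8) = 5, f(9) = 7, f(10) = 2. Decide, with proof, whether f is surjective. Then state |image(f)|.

8

Every element of the codomain has a preimage: 1 = f(1), 2 = f(10), 3 = f(4), 4 = f(3), 5 = f(2), 6 = f(7), 7 = f(9), 8 = f(6).
Hence f is surjective.
The image of f is {1, 2, 3, 4, 5, 6, 7, 8}, which has 8 elements.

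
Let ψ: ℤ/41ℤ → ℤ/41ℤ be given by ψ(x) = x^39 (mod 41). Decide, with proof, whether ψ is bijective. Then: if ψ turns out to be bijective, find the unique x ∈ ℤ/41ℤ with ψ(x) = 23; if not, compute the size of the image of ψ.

25

Since 41 is prime, the nonzero elements of ℤ/41ℤ form a cyclic group of order 40.
As gcd(39, 40) = 1, raising to the 39th power is a bijection on this group: if u^39 ≡ v^39 then (uv^{−1})^39 = 1, and the only element of order dividing gcd(39, 40) = 1 is 1, so u = v.
With ψ(0) = 0 this makes ψ injective on all of ℤ/41ℤ, hence bijective (finite equal-size domain and codomain). In particular ψ is bijective.
Since ψ is bijective, we find the preimage of 23. The inverse of x ↦ x^39 on (ℤ/41ℤ)^× is x ↦ x^39, because 39·39 = 1521 = 38·40 + 1 ≡ 1 (mod 40) and x^{40} = 1 for x ≠ 0 (Fermat). So ψ⁻¹(23) = 23^39 mod 41.
Repeated squaring mod 41: 23^1 ≡ 23, 23^2 ≡ 23² = 529 ≡ 37, 23^4 ≡ 37² = 1369 ≡ 16, 23^8 ≡ 16² = 256 ≡ 10, 23^16 ≡ 10² = 100 ≡ 18, 23^32 ≡ 18² = 324 ≡ 37. Since 39 = 32 + 4 + 2 + 1, 23^39 ≡ 37·16·37·23: 37·16 = 592 ≡ 18, then 18·37 = 666 ≡ 10, then 10·23 = 230 ≡ 25. So 23^39 ≡ 25 (mod 41).
Hence ψ⁻¹(23) = 25.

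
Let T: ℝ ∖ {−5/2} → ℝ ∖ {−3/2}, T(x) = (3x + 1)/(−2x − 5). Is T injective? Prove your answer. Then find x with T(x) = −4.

Suppose T(x_1) = T(x_2). Cross-multiplying: (3x_1 + 1)(−2x_2 − 5) = (3x_2 + 1)(−2x_1 − 5).
Expanding both sides and cancelling the symmetric terms leaves −13·(x_1 − x_2) = 0. Since −13 ≠ 0, x_1 = x_2. Thus T is injective.
Solving T(x) = −4: cross-multiplying gives 3x + 1 = −4(−2x − 5), which rearranges to −5x = 19, so x = −19/5.

-19/5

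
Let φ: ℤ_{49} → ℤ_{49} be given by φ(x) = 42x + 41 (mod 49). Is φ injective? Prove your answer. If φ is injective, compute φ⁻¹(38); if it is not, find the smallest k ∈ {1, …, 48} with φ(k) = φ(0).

We have gcd(42, 49) = 7 > 1. Taking a = 0 and b = 7: φ(0) = 41 and φ(7) = 42·7 + 41 = 335 ≡ 41 (mod 49).
So φ(0) = φ(7) while 0 ≠ 7, therefore φ is not injective.
Since φ is not injective, we find the least positive k with φ(k) = φ(0): this means 42k ≡ 0 (mod 49), i.e. 49 ∣ 42k. Since gcd(42, 49) = 7, dividing through by 7 this holds exactly when 7 ∣ 6k, and as gcd(6, 7) = 1, exactly when 7 ∣ k.
The smallest positive such k is 7.

7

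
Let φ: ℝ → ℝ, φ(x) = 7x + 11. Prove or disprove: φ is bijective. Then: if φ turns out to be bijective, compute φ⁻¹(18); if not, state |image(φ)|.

1

Recall that φ is injective if φ(u) = φ(v) implies u = v.
Suppose φ(u) = φ(v). Then 7u + 11 = 7v + 11, so 7u = 7v, therefore u = v.
For any y ∈ ℝ, x = (y − 11)/7 satisfies φ(x) = y.
Therefore φ is bijective.
Since φ is bijective, we compute φ⁻¹(18) = (18 − 11)/7 = 1.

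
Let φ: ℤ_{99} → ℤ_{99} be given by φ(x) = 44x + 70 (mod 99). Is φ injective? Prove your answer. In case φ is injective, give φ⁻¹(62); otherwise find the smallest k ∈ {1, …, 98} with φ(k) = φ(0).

We have gcd(44, 99) = 11 > 1. Taking u = 0 and v = 9: φ(0) = 70 and φ(9) = 44·9 + 70 = 466 ≡ 70 (mod 99).
So φ(0) = φ(9) while 0 ≠ 9, therefore φ is not injective.
Since φ is not injective, we find the least positive k with φ(k) = φ(0): this means 44k ≡ 0 (mod 99), i.e. 99 ∣ 44k. Since gcd(44, 99) = 11, dividing through by 11 this holds exactly when 9 ∣ 4k, and as gcd(4, 9) = 1, exactly when 9 ∣ k.
The smallest positive such k is 9.

9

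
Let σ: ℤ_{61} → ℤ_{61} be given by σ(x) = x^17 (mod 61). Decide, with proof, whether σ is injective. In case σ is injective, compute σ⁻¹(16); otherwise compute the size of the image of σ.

57

Since 61 is prime, the nonzero elements of ℤ_{61} form a cyclic group of order 60.
As gcd(17, 60) = 1, raising to the 17th power is a bijection on this group: if u^17 ≡ v^17 then (uv^{−1})^17 = 1, and the only element of order dividing gcd(17, 60) = 1 is 1, so u = v.
With σ(0) = 0 this makes σ injective on all of ℤ_{61}, hence bijective (finite equal-size domain and codomain). In particular σ is injective.
Since σ is injective, we find the preimage of 16. The inverse of x ↦ x^17 on (ℤ_{61})^× is x ↦ x^53, because 17·53 = 901 = 15·60 + 1 ≡ 1 (mod 60) and x^{60} = 1 for x ≠ 0 (Fermat). So σ⁻¹(16) = 16^53 mod 61.
Repeated squaring mod 61: 16^1 ≡ 16, 16^2 ≡ 16² = 256 ≡ 12, 16^4 ≡ 12² = 144 ≡ 22, 16^8 ≡ 22² = 484 ≡ 57, 16^16 ≡ 57² = 3249 ≡ 16, 16^32 ≡ 16² = 256 ≡ 12. Since 53 = 32 + 16 + 4 + 1, 16^53 ≡ 12·16·22·16: 12·16 = 192 ≡ 9, then 9·22 = 198 ≡ 15, then 15·16 = 240 ≡ 57. So 16^53 ≡ 57 (mod 61).
Hence σ⁻¹(16) = 57.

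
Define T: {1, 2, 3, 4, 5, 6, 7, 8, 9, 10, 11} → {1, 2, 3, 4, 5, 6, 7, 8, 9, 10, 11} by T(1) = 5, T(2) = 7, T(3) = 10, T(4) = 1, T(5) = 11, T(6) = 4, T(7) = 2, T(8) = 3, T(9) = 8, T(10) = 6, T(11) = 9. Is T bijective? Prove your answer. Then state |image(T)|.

11

The values 5, 7, 10, 1, 11, 4, 2, 3, 8, 6, 9 are a permutation of {1, 2, 3, 4, 5, 6, 7, 8, 9, 10, 11}: each element appears exactly once.
So T is injective and surjective, hence bijective.
The image of T is {1, 2, 3, 4, 5, 6, 7, 8, 9, 10, 11}, which has 11 elements.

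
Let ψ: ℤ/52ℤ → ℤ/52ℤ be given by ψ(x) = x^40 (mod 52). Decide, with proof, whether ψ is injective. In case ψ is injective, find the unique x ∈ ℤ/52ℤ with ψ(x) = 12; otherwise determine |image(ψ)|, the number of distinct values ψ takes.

8

ψ(1) = 1^40 = 1.
ψ(5): Repeated squaring mod 52: 5^1 ≡ 5, 5^2 ≡ 5² = 25, 5^4 ≡ 25² = 625 ≡ 1, 5^8 ≡ 1² = 1, 5^16 ≡ 1² = 1, 5^32 ≡ 1² = 1. Since 40 = 32 + 8, 5^40 ≡ 1·1: 1·1 = 1. So 5^40 ≡ 1 (mod 52).
So ψ(1) = ψ(5) = 1 while 1 ≠ 5, thus ψ is not injective.
Since ψ is not injective, we determine |image(ψ)|. Computing x^40 mod 52 for each x (by repeated squaring, reducing mod 52 at every step), the values ψ(0), ψ(1), …, ψ(51) are: 0, 1, 16, 29, 48, 1, 48, 9, 40, 9, 16, 29, 40, 13, 40, 29, 16, 9, 40, 9, 48, 1, 48, 29, 16, 1, 0, 1, 16, 29, 48, 1, 48, 9, 40, 9, 16, 29, 40, 13, 40, 29, 16, 9, 40, 9, 48, 1, 48, 29, 16, 1.
The distinct values are {0, 1, 9, 13, 16, 29, 40, 48}; there are 8 of them.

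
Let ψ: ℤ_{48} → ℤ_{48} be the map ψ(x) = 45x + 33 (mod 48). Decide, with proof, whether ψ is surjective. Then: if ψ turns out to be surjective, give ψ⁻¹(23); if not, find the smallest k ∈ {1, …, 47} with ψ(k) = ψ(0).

16

Since gcd(45, 48) = 3, we have 45x ≡ 0 (mod 3) for all x, so ψ(x) ≡ 0 (mod 3).
But 1 ≢ 0 (mod 3), so 1 ∈ ℤ_{48} has no preimage. So ψ is not surjective.
Since ψ is not surjective, we find the least positive k with ψ(k) = ψ(0): this means 45k ≡ 0 (mod 48), i.e. 48 ∣ 45k. Since gcd(45, 48) = 3, dividing through by 3 this holds exactly when 16 ∣ 15k, and as gcd(15, 16) = 1, exactly when 16 ∣ k.
The smallest positive such k is 16.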